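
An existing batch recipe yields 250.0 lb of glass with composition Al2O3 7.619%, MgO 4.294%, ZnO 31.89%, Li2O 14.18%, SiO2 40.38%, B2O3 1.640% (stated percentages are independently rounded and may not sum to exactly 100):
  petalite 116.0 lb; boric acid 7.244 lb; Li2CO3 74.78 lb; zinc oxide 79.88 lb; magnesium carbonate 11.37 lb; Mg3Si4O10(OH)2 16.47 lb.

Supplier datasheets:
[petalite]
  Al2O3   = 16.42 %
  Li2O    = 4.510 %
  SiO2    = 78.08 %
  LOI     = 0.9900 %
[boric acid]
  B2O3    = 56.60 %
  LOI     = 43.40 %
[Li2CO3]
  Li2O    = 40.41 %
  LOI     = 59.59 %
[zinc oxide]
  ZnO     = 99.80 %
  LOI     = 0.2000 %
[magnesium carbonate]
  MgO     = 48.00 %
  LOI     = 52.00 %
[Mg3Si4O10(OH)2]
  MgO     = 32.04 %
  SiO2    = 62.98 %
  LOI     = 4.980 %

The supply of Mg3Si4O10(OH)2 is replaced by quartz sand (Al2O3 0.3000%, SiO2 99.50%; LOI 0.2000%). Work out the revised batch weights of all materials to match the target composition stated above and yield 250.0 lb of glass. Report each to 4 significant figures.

Revised batch per 250.0 lb glass:
  petalite: 115.8 lb
  boric acid: 7.244 lb
  Li2CO3: 74.80 lb
  zinc oxide: 79.88 lb
  magnesium carbonate: 22.36 lb
  quartz sand: 10.58 lb
Total batch = 310.7 lb; LOI loss = 60.67 lb

The working math holds full precision in every operation. Intermediates appear, rounded to four significant figures, as written — every reported number receives exactly one rounding; all derived quantities are carried in full precision (six oxide percentages, totals, LOI, yield, glass mass) from the weighed amounts per 250.0 lb of glass as written in the question or the answer.
The oxide mass targets at 250.0 lb glass:
  Al2O3: 7.619% × 250.0 = 19.05 lb
  MgO: 4.294% × 250.0 = 10.74 lb
  ZnO: 31.89% × 250.0 = 79.72 lb
  Li2O: 14.18% × 250.0 = 35.45 lb
  SiO2: 40.38% × 250.0 = 101.0 lb
  B2O3: 1.640% × 250.0 = 4.100 lb
Checking each oxide sum working from each reported weight, versus the basis set out (sums match the target masses net of answer rounding effects):
  Al2O3: 115.8·0.1642 + 10.58·0.003000 = 19.05 lb (target 19.05 lb)
  MgO: 22.36·0.4800 = 10.73 lb (target 10.74 lb)
  ZnO: 79.88·0.9980 = 79.72 lb (target 79.72 lb)
  Li2O: 115.8·0.04510 + 74.80·0.4041 = 35.45 lb (target 35.45 lb)
  SiO2: 115.8·0.7808 + 10.58·0.9950 = 100.9 lb (target 101.0 lb)
  B2O3: 7.244·0.5660 = 4.100 lb (target 4.100 lb)
Consistency of the glass mass: whole batch net of LOI = 250.0 lb (the targets, summed, come to 250.0 lb; versus the stated basis of 250.0 lb — any gap is answer rounding).
Adding the batch up: Σ batch = 310.7 lb; ignition loss, Σ(batch × LOI) = 60.67 lb; yield = glass ÷ total batch = 80.47%.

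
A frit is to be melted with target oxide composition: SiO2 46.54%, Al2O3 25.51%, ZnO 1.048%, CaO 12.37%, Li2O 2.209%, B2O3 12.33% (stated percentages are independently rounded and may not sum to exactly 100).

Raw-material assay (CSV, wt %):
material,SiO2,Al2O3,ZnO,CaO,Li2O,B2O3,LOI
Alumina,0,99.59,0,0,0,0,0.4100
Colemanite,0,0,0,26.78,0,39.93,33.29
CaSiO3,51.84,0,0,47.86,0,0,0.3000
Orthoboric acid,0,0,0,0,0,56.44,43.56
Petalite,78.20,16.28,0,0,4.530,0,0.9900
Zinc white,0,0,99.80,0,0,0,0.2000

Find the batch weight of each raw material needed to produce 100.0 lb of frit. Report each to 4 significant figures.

Full float precision is kept through every step — values along the way appear with 4-significant-digit rounding within the worked lines; each reported result takes a single rounding; all derived quantities are rebuilt starting from the weights per 100.0 lb of glass in exact precision (net glass mass, ignition loss, the yield, the totals, the six compositions) as they appear in the problem or answer text.
Oxide mass targets, per 100.0 lb frit:
  SiO2: 46.54% × 100.0 = 46.54 lb
  Al2O3: 25.51% × 100.0 = 25.51 lb
  ZnO: 1.048% × 100.0 = 1.048 lb
  CaO: 12.37% × 100.0 = 12.37 lb
  Li2O: 2.209% × 100.0 = 2.209 lb
  B2O3: 12.33% × 100.0 = 12.33 lb
Per-oxide balance check applying the batch weights above, relative to the basis at hand (sum by sum, the targets are met up to rounding of the answer):
  SiO2: 16.22·0.5184 + 48.76·0.7820 = 46.54 lb (target 46.54 lb)
  Al2O3: 17.64·0.9959 + 48.76·0.1628 = 25.51 lb (target 25.51 lb)
  ZnO: 1.050·0.9980 = 1.048 lb (target 1.048 lb)
  CaO: 17.21·0.2678 + 16.22·0.4786 = 12.37 lb (target 12.37 lb)
  Li2O: 48.76·0.04530 = 2.209 lb (target 2.209 lb)
  B2O3: 17.21·0.3993 + 9.671·0.5644 = 12.33 lb (target 12.33 lb)
Glass mass check: Σ batch − LOI loss = 100.0 lb (targets for the oxides total 100.0 lb; versus the stated basis of 100.0 lb — gaps are rounding artifacts).
Total batch = Σ batch = 110.6 lb; the LOI term Σ batch·LOI equals 10.55 lb; yield = glass ÷ total batch = 90.46%.

Batch per 100.0 lb frit:
  Alumina: 17.64 lb
  Colemanite: 17.21 lb
  CaSiO3: 16.22 lb
  Orthoboric acid: 9.671 lb
  Petalite: 48.76 lb
  Zinc white: 1.050 lb
Total batch = 110.6 lb; LOI loss = 10.55 lb; yield = 90.46%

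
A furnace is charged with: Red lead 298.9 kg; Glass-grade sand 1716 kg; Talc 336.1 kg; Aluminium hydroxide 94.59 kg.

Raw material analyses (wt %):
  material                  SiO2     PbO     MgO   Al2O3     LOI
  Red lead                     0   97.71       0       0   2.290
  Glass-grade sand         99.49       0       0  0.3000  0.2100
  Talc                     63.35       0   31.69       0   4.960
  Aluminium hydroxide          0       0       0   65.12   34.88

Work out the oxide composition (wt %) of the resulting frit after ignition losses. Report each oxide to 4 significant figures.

The whole derivation holds full float precision at every stage. Working values are shown rounded off to 4 significant figures at each printed step; every reported figure is rounded once only. Derived quantities are re-derived using the weight values at 2385 kg of glass at full precision (net glass mass, ignition loss, four oxide percentages, the yield, the totals) as quoted within the question or the answer.
Oxide-by-oxide delivered mass:
  SiO2: 1716·0.9949 + 336.1·0.6335 = 1920 kg
  PbO: 298.9·0.9771 = 292.1 kg
  MgO: 336.1·0.3169 = 106.5 kg
  Al2O3: 1716·0.003000 + 94.59·0.6512 = 66.75 kg
LOI: 298.9·0.02290 + 1716·0.002100 + 336.1·0.04960 + 94.59·0.3488 = 60.11 kg
Resulting glass, batch − LOI: 2446 − 60.11 = 2385 kg (equal to the oxide-mass sum)
oxide / glass × 100 gives the wt %

Glass mass = 2385 kg (batch 2446 − LOI 60.11).
Composition: SiO2 80.49%, PbO 12.24%, MgO 4.465%, Al2O3 2.798%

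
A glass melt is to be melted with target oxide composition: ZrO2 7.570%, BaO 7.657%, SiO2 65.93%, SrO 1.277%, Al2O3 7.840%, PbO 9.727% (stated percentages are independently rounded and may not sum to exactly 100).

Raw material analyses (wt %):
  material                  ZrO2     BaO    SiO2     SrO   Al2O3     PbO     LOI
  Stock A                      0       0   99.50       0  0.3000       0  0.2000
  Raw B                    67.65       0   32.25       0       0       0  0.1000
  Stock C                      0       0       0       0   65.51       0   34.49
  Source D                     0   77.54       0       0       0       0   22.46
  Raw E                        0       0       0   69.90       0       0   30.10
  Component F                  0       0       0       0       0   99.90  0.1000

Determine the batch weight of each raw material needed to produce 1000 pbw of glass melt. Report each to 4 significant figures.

The whole derivation maintains full precision from first step to last. Intermediates are rounded off to 4 significant digits when quoted; every reported value sees exactly one rounding. All derived quantities, including LOI, totals, the yield, six oxide percentages, glass mass, are computed from the weighed amounts on 1000 pbw of glass at exact precision, as they appear in either problem or answer.
Target oxide masses per 1000 pbw glass melt:
  ZrO2: 7.570% × 1000 = 75.70 pbw
  BaO: 7.657% × 1000 = 76.57 pbw
  SiO2: 65.93% × 1000 = 659.3 pbw
  SrO: 1.277% × 1000 = 12.77 pbw
  Al2O3: 7.840% × 1000 = 78.40 pbw
  PbO: 9.727% × 1000 = 97.27 pbw
Verifying the oxide balance per the reported batch figures, versus the basis set out (oxide sums agree with the targets inside rounding margins):
  ZrO2: 111.9·0.6765 = 75.70 pbw (target 75.70 pbw)
  BaO: 98.75·0.7754 = 76.57 pbw (target 76.57 pbw)
  SiO2: 626.3·0.9950 + 111.9·0.3225 = 659.3 pbw (target 659.3 pbw)
  SrO: 18.27·0.6990 = 12.77 pbw (target 12.77 pbw)
  Al2O3: 626.3·0.003000 + 116.8·0.6551 = 78.39 pbw (target 78.40 pbw)
  PbO: 97.37·0.9990 = 97.27 pbw (target 97.27 pbw)
Consistency of the glass mass: net batch after ignition = 1000 pbw (oxide target masses add up to 1000 pbw; against the stated basis, 1000 pbw — any gap is answer rounding).
Total batch = Σ batch = 1069 pbw; loss to ignition Σ batch·LOI = 69.42 pbw; yield: glass divided by total = 93.51%.

Batch per 1000 pbw glass melt:
  Stock A: 626.3 pbw
  Raw B: 111.9 pbw
  Stock C: 116.8 pbw
  Source D: 98.75 pbw
  Raw E: 18.27 pbw
  Component F: 97.37 pbw
Total batch = 1069 pbw; LOI loss = 69.42 pbw; yield = 93.51%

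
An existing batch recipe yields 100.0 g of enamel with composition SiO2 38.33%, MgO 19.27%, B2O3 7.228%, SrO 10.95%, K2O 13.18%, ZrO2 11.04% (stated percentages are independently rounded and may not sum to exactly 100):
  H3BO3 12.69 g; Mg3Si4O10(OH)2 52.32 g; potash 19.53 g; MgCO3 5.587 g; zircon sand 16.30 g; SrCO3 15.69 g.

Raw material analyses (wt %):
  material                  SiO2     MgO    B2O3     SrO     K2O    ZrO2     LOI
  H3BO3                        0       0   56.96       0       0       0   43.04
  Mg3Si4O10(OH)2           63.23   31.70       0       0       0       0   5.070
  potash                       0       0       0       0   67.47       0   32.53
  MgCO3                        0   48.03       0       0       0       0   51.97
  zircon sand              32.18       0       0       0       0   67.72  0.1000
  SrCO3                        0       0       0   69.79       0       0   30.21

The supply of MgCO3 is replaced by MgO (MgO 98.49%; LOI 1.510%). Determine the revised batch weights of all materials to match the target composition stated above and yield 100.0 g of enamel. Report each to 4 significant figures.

Revised batch per 100.0 g enamel:
  H3BO3: 12.69 g
  Mg3Si4O10(OH)2: 52.32 g
  potash: 19.53 g
  MgO: 2.725 g
  zircon sand: 16.30 g
  SrCO3: 15.69 g
Total batch = 119.3 g; LOI loss = 19.26 g

Each numeric step holds exact precision in every operation; values along the way appear rounded to four significant figures across the worked steps; exactly one rounding is applied to each reported number — the derived quantities, including glass mass, LOI, the yield, the totals, six oxide percentages, are rebuilt from the batch weights at 100.0 g of glass at full precision, as given in the problem or answer text.
Target masses of each oxide per 100.0 g enamel:
  SiO2: 38.33% × 100.0 = 38.33 g
  MgO: 19.27% × 100.0 = 19.27 g
  B2O3: 7.228% × 100.0 = 7.228 g
  SrO: 10.95% × 100.0 = 10.95 g
  K2O: 13.18% × 100.0 = 13.18 g
  ZrO2: 11.04% × 100.0 = 11.04 g
Per-oxide balance check with the batch weights as given, on the stated basis (summed amounts equal target values within answer rounding):
  SiO2: 52.32·0.6323 + 16.30·0.3218 = 38.33 g (target 38.33 g)
  MgO: 52.32·0.3170 + 2.725·0.9849 = 19.27 g (target 19.27 g)
  B2O3: 12.69·0.5696 = 7.228 g (target 7.228 g)
  SrO: 15.69·0.6979 = 10.95 g (target 10.95 g)
  K2O: 19.53·0.6747 = 13.18 g (target 13.18 g)
  ZrO2: 16.30·0.6772 = 11.04 g (target 11.04 g)
The glass-mass cross-check: total charge less LOI = 99.99 g (summing oxide targets gives 100.0 g; the stated basis being 100.0 g — deltas are rounding alone).
Batch grand total — Σ batch = 119.3 g; Σ batch·LOI gives LOI loss = 19.26 g; as yield: glass ÷ batch → 83.85%.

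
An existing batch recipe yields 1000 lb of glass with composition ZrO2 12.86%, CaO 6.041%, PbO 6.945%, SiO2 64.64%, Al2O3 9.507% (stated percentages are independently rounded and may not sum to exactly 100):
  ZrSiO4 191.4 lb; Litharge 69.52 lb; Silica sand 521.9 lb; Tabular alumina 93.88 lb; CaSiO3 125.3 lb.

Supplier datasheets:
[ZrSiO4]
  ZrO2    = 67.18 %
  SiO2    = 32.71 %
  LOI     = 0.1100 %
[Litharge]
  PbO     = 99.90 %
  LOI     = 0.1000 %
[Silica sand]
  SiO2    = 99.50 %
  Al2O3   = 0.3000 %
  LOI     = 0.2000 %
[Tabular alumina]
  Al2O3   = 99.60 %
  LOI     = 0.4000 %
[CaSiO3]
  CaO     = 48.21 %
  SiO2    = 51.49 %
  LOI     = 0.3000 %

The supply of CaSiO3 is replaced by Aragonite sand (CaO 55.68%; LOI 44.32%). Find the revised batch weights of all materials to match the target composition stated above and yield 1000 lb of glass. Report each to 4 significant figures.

The working math runs at exact precision end to end — the intermediate values are shown (rounded to 4 significant digits) at each printed step; each reported number undergoes a single rounding — all derived quantities, which include net glass mass, five oxide percentages, ignition loss, yield, totals, are re-derived in exact precision, as quoted within the problem or the answer, using the weight values per 1000 lb of glass.
The oxide mass targets at 1000 lb glass:
  ZrO2: 12.86% × 1000 = 128.6 lb
  CaO: 6.041% × 1000 = 60.41 lb
  PbO: 6.945% × 1000 = 69.45 lb
  SiO2: 64.64% × 1000 = 646.4 lb
  Al2O3: 9.507% × 1000 = 95.07 lb
Sums-versus-targets review using the reported weights, per the basis as stated (sum by sum, the targets are met within answer rounding):
  ZrO2: 191.4·0.6718 = 128.6 lb (target 128.6 lb)
  CaO: 108.5·0.5568 = 60.41 lb (target 60.41 lb)
  PbO: 69.52·0.9990 = 69.45 lb (target 69.45 lb)
  SiO2: 191.4·0.3271 + 586.7·0.9950 = 646.4 lb (target 646.4 lb)
  Al2O3: 586.7·0.003000 + 93.68·0.9960 = 95.07 lb (target 95.07 lb)
Glass-mass sanity pass: the batch minus its LOI: 999.9 lb (summing oxide targets gives 999.9 lb; the stated basis being 1000 lb — rounding explains the deltas).
Summing the batch: Σ batch = 1050 lb; LOI removed, Σ of batch·LOI: 49.92 lb; the yield ratio, glass ÷ batch: 95.25%.

Revised batch per 1000 lb glass:
  ZrSiO4: 191.4 lb
  Litharge: 69.52 lb
  Silica sand: 586.7 lb
  Tabular alumina: 93.68 lb
  Aragonite sand: 108.5 lb
Total batch = 1050 lb; LOI loss = 49.92 lb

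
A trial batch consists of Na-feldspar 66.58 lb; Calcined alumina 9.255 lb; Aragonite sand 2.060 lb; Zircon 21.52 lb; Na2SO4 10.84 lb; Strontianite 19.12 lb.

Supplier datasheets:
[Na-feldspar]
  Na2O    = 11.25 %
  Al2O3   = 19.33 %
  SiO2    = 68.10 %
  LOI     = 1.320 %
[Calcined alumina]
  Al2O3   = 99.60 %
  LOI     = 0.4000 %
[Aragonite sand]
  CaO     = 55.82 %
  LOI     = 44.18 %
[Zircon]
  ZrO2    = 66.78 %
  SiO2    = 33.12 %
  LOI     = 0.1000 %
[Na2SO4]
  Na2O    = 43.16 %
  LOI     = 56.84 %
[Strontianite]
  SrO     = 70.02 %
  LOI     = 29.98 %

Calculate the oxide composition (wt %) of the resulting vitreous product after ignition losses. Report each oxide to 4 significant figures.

Glass mass = 115.6 lb (batch 129.4 − LOI 13.74).
Composition: ZrO2 12.43%, SrO 11.58%, CaO 0.9944%, Na2O 10.52%, Al2O3 19.10%, SiO2 45.37%

Intermediates are displayed rounded off to 4 significant figures across the worked steps; the working math carries full precision from first step to last. Every reported result sees exactly one rounding; the derived quantities (six oxide percentages, the yield, net glass mass, the totals, LOI) are re-derived in exact precision starting from the weights on 115.6 lb of glass, as quoted within problem or answer.
Delivered oxide masses:
  ZrO2: 21.52·0.6678 = 14.37 lb
  SrO: 19.12·0.7002 = 13.39 lb
  CaO: 2.060·0.5582 = 1.150 lb
  Na2O: 66.58·0.1125 + 10.84·0.4316 = 12.17 lb
  Al2O3: 66.58·0.1933 + 9.255·0.9960 = 22.09 lb
  SiO2: 66.58·0.6810 + 21.52·0.3312 = 52.47 lb
LOI: 66.58·0.01320 + 9.255·0.004000 + 2.060·0.4418 + 21.52·0.001000 + 10.84·0.5684 + 19.12·0.2998 = 13.74 lb
The glass mass, total less LOI, = 129.4 − 13.74 = 115.6 lb (= Σ oxide masses)
percent by weight: oxide/glass ×100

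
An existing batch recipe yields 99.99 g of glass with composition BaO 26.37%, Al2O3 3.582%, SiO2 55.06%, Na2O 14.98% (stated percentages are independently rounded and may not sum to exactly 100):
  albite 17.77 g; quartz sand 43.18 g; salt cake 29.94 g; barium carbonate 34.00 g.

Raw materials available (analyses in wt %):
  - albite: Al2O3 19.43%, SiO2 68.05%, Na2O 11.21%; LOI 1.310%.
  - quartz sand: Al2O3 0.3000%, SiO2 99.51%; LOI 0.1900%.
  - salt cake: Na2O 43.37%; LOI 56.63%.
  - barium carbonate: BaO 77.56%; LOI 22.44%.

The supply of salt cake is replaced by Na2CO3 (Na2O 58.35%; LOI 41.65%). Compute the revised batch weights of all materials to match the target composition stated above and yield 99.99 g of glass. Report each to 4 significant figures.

Revised batch per 99.99 g glass:
  albite: 17.77 g
  quartz sand: 43.18 g
  Na2CO3: 22.26 g
  barium carbonate: 34.00 g
Total batch = 117.2 g; LOI loss = 17.22 g

Mid-chain values appear with 4-significant-digit rounding across the worked steps; every computation maintains exact precision all the way through — a single rounding yields each reported figure; derived quantities, which include net glass mass, four oxide percentages, LOI, totals, the yield, are recomputed in full float precision, precisely as stated by either problem or answer, starting from the weights per 99.99 g of glass.
Oxide mass targets, per 99.99 g glass:
  BaO: 26.37% × 99.99 = 26.37 g
  Al2O3: 3.582% × 99.99 = 3.582 g
  SiO2: 55.06% × 99.99 = 55.05 g
  Na2O: 14.98% × 99.99 = 14.98 g
A balance pass over the oxides, using the reported weights, under the basis named above (sum by sum, the targets are met given rounding of the digits):
  BaO: 34.00·0.7756 = 26.37 g (target 26.37 g)
  Al2O3: 17.77·0.1943 + 43.18·0.003000 = 3.582 g (target 3.582 g)
  SiO2: 17.77·0.6805 + 43.18·0.9951 = 55.06 g (target 55.05 g)
  Na2O: 17.77·0.1121 + 22.26·0.5835 = 14.98 g (target 14.98 g)
Glass-mass closure: the batch minus its LOI: 99.99 g (the Σ of target masses is 99.98 g; versus the stated basis of 99.99 g — gaps are rounding artifacts).
Adding the batch up: Σ batch = 117.2 g; LOI removed, Σ of batch·LOI: 17.22 g; as yield: glass ÷ batch → 85.31%.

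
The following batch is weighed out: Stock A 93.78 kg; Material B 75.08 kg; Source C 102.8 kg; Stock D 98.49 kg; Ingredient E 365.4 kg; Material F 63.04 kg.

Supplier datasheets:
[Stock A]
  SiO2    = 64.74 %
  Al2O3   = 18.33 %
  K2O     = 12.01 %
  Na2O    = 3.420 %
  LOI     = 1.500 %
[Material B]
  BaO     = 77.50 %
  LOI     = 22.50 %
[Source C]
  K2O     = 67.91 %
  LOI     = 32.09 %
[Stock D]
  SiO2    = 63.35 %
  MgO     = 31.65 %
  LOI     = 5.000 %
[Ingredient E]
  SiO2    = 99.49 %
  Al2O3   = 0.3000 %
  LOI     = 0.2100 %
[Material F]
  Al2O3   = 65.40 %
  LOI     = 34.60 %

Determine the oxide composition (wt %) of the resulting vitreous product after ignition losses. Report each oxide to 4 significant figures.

Glass mass = 719.8 kg (batch 798.6 − LOI 78.79).
Composition: SiO2 67.61%, Al2O3 8.268%, K2O 11.26%, BaO 8.084%, Na2O 0.4456%, MgO 4.331%

Every computation keeps exact precision from first step to last — the intermediate values appear, with 4-significant-digit rounding, at each printed step — every reported value is rounded once only — the derived quantities, including six oxide percentages, LOI, the totals, glass mass, the yield, are carried using the weight values at 719.8 kg of glass in full float precision, exactly as shown in the problem or answer text.
Oxide-by-oxide delivered mass:
  SiO2: 93.78·0.6474 + 98.49·0.6335 + 365.4·0.9949 = 486.6 kg
  Al2O3: 93.78·0.1833 + 365.4·0.003000 + 63.04·0.6540 = 59.51 kg
  K2O: 93.78·0.1201 + 102.8·0.6791 = 81.07 kg
  BaO: 75.08·0.7750 = 58.19 kg
  Na2O: 93.78·0.03420 = 3.207 kg
  MgO: 98.49·0.3165 = 31.17 kg
LOI: 93.78·0.01500 + 75.08·0.2250 + 102.8·0.3209 + 98.49·0.05000 + 365.4·0.002100 + 63.04·0.3460 = 78.79 kg
Net of LOI, the glass mass = 798.6 − 78.79 = 719.8 kg (the oxide masses sum to this)
wt % = 100 × oxide mass / glass mass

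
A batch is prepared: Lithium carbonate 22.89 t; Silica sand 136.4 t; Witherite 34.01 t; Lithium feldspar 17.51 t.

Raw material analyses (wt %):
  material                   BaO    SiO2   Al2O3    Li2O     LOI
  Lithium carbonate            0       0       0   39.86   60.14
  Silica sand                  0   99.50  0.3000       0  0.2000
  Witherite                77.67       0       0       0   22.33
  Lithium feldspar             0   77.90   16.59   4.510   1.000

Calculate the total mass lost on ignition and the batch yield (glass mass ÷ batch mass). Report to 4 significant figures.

In-progress results are displayed, rounded to four significant digits, alongside each step; the whole derivation carries exact precision from first step to last; each reported value is rounded exactly once; the derived quantities (four oxide percentages, ignition loss, the totals, net glass mass, yield) are recomputed at exact precision starting from the weights at 189.0 t of glass as they appear in the problem or the answer.
Material-by-material LOI:
  Lithium carbonate: 22.89 × 0.6014 = 13.77 t
  Silica sand: 136.4 × 0.002000 = 0.2728 t
  Witherite: 34.01 × 0.2233 = 7.594 t
  Lithium feldspar: 17.51 × 0.01000 = 0.1751 t
Total LOI = 21.81 t
Glass = batch − LOI = 210.8 − 21.81 = 189.0 t

LOI loss = 21.81 t; glass = 189.0 t; yield = 89.65%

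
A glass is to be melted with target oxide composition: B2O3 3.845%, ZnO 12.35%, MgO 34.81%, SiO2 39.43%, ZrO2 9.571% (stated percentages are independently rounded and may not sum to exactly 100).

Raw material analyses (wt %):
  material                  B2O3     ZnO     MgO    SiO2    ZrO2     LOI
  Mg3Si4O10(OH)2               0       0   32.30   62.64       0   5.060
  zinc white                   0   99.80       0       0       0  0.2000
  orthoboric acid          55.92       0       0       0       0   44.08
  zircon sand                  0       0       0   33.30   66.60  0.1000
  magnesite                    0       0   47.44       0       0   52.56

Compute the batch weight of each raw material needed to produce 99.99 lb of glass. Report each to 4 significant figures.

Batch per 99.99 lb glass:
  Mg3Si4O10(OH)2: 55.30 lb
  zinc white: 12.37 lb
  orthoboric acid: 6.875 lb
  zircon sand: 14.37 lb
  magnesite: 35.72 lb
Total batch = 124.6 lb; LOI loss = 24.64 lb; yield = 80.23%

Working values are displayed rounded to four significant digits alongside each step; all arithmetic runs at full float precision through every step — a single rounding completes every reported number; derived quantities are re-derived from the batch weights on 99.99 lb of glass in full precision (LOI, the totals, the five compositions, glass mass, yield) exactly as printed in question or answer.
Target oxide masses per 99.99 lb glass:
  B2O3: 3.845% × 99.99 = 3.845 lb
  ZnO: 12.35% × 99.99 = 12.35 lb
  MgO: 34.81% × 99.99 = 34.81 lb
  SiO2: 39.43% × 99.99 = 39.43 lb
  ZrO2: 9.571% × 99.99 = 9.570 lb
Oxide-by-oxide audit per the reported batch figures, under the basis named above (target by target, the sums agree given rounding of the digits):
  B2O3: 6.875·0.5592 = 3.845 lb (target 3.845 lb)
  ZnO: 12.37·0.9980 = 12.35 lb (target 12.35 lb)
  MgO: 55.30·0.3230 + 35.72·0.4744 = 34.81 lb (target 34.81 lb)
  SiO2: 55.30·0.6264 + 14.37·0.3330 = 39.43 lb (target 39.43 lb)
  ZrO2: 14.37·0.6660 = 9.570 lb (target 9.570 lb)
Auditing the glass mass value: net batch after ignition = 99.99 lb (summing oxide targets gives 100.0 lb; basis as stated: 99.99 lb — gaps are rounding artifacts).
Adding the batch up: Σ batch = 124.6 lb; Σ batch·LOI gives LOI loss = 24.64 lb; as yield: glass ÷ batch → 80.23%.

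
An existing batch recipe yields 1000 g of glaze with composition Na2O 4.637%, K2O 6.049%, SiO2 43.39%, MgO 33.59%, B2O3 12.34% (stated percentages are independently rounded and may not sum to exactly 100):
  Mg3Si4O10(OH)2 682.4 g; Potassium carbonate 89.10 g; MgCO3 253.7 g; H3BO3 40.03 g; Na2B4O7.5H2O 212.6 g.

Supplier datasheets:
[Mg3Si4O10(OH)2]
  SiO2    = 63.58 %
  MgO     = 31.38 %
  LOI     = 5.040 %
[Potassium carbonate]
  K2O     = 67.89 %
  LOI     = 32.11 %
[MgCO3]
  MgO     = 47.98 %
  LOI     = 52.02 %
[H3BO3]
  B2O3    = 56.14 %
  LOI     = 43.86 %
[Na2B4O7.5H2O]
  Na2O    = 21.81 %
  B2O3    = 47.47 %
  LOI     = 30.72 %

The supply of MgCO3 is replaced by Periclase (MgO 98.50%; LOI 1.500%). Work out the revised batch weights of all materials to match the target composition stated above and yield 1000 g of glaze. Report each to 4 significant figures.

Revised batch per 1000 g glaze:
  Mg3Si4O10(OH)2: 682.4 g
  Potassium carbonate: 89.10 g
  Periclase: 123.6 g
  H3BO3: 40.03 g
  Na2B4O7.5H2O: 212.6 g
Total batch = 1148 g; LOI loss = 147.7 g

The intermediate values are printed rounded to four significant figures when written out — full precision is maintained at every stage — each reported result is rounded only once; all derived quantities, which include totals, net glass mass, five oxide percentages, ignition loss, yield, are carried in full float precision, as set out in either problem or answer, starting from the weights at 1000 g of glass.
Oxide mass targets, per 1000 g glaze:
  Na2O: 4.637% × 1000 = 46.37 g
  K2O: 6.049% × 1000 = 60.49 g
  SiO2: 43.39% × 1000 = 433.9 g
  MgO: 33.59% × 1000 = 335.9 g
  B2O3: 12.34% × 1000 = 123.4 g
Oxide-by-oxide audit from the weights as reported, versus the basis set out (delivered sums recover each target within answer rounding):
  Na2O: 212.6·0.2181 = 46.37 g (target 46.37 g)
  K2O: 89.10·0.6789 = 60.49 g (target 60.49 g)
  SiO2: 682.4·0.6358 = 433.9 g (target 433.9 g)
  MgO: 682.4·0.3138 + 123.6·0.9850 = 335.9 g (target 335.9 g)
  B2O3: 40.03·0.5614 + 212.6·0.4747 = 123.4 g (target 123.4 g)
Glass mass check: the batch minus its LOI: 1000 g (the Σ of target masses is 1000 g; stated basis 1000 g — any gap is answer rounding).
Total batch = Σ batch = 1148 g; loss to ignition Σ batch·LOI = 147.7 g; glass ÷ batch gives a yield of 87.13%.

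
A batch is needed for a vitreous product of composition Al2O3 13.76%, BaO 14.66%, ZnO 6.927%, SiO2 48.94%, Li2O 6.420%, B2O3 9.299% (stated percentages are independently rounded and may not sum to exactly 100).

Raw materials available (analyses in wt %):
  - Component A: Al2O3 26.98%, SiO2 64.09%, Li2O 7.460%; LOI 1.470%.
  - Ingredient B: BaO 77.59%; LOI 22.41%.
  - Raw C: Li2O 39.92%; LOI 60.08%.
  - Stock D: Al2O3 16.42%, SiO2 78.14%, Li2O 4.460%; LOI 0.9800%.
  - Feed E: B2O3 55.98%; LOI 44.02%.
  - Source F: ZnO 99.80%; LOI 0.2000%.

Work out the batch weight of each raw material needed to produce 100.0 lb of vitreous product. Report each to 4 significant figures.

Batch per 100.0 lb vitreous product:
  Component A: 25.72 lb
  Ingredient B: 18.89 lb
  Raw C: 6.635 lb
  Stock D: 41.53 lb
  Feed E: 16.61 lb
  Source F: 6.941 lb
Total batch = 116.3 lb; LOI loss = 16.33 lb; yield = 85.96%

All internal work keeps full precision in all steps. Values along the way are displayed rounded off to 4 significant digits in the working — a single rounding produces each reported number — all derived quantities (the six compositions, ignition loss, totals, glass mass, the yield) are carried from the weighed amounts on 100.0 lb of glass in exact precision, exactly as printed in problem or answer.
Target masses of each oxide per 100.0 lb vitreous product:
  Al2O3: 13.76% × 100.0 = 13.76 lb
  BaO: 14.66% × 100.0 = 14.66 lb
  ZnO: 6.927% × 100.0 = 6.927 lb
  SiO2: 48.94% × 100.0 = 48.94 lb
  Li2O: 6.420% × 100.0 = 6.420 lb
  B2O3: 9.299% × 100.0 = 9.299 lb
Mass-balance tally per oxide per the reported batch figures, relative to the basis at hand (oxide sums agree with the targets once rounding is allowed for):
  Al2O3: 25.72·0.2698 + 41.53·0.1642 = 13.76 lb (target 13.76 lb)
  BaO: 18.89·0.7759 = 14.66 lb (target 14.66 lb)
  ZnO: 6.941·0.9980 = 6.927 lb (target 6.927 lb)
  SiO2: 25.72·0.6409 + 41.53·0.7814 = 48.94 lb (target 48.94 lb)
  Li2O: 25.72·0.07460 + 6.635·0.3992 + 41.53·0.04460 = 6.420 lb (target 6.420 lb)
  B2O3: 16.61·0.5598 = 9.298 lb (target 9.299 lb)
Glass-mass bookkeeping: Σ batch − LOI loss = 100.0 lb (per-oxide target masses sum to 100.0 lb; against the stated basis, 100.0 lb — gaps are rounding artifacts).
Whole-batch sum: Σ batch = 116.3 lb; ignition loss, Σ(batch × LOI) = 16.33 lb; yield, glass over the total, = 85.96%.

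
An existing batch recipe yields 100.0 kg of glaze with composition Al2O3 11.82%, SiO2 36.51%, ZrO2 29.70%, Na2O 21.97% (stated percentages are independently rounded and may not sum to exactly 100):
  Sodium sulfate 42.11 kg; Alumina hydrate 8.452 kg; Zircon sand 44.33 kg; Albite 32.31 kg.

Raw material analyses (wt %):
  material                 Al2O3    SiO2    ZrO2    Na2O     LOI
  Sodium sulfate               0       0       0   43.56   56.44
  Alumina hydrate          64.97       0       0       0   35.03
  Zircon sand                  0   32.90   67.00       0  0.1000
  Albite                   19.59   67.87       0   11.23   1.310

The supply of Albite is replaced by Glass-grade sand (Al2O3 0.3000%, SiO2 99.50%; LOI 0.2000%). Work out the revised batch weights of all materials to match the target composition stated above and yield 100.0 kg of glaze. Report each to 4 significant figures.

Revised batch per 100.0 kg glaze:
  Sodium sulfate: 50.44 kg
  Alumina hydrate: 18.09 kg
  Zircon sand: 44.33 kg
  Glass-grade sand: 22.04 kg
Total batch = 134.9 kg; LOI loss = 34.89 kg

Rounding to four significant digits extends to each working value as shown; all arithmetic maintains full float precision at all times; every reported result receives exactly one rounding. Derived quantities (totals, the four compositions, yield, net glass mass, LOI) are carried using the weight values per 100.0 kg of glass in full precision, exactly as shown in the problem or the answer.
Target masses of each oxide per 100.0 kg glaze:
  Al2O3: 11.82% × 100.0 = 11.82 kg
  SiO2: 36.51% × 100.0 = 36.51 kg
  ZrO2: 29.70% × 100.0 = 29.70 kg
  Na2O: 21.97% × 100.0 = 21.97 kg
Oxide-by-oxide audit given the weights on record, per the basis as stated (every target is met by its sum given rounding of the digits):
  Al2O3: 18.09·0.6497 + 22.04·0.003000 = 11.82 kg (target 11.82 kg)
  SiO2: 44.33·0.3290 + 22.04·0.9950 = 36.51 kg (target 36.51 kg)
  ZrO2: 44.33·0.6700 = 29.70 kg (target 29.70 kg)
  Na2O: 50.44·0.4356 = 21.97 kg (target 21.97 kg)
Glass-mass sanity pass: total charge less LOI = 100.0 kg (targets for the oxides total 100.0 kg; stated basis 100.0 kg — gaps are rounding artifacts).
Batch grand total — Σ batch = 134.9 kg; LOI removed, Σ of batch·LOI: 34.89 kg; yield: glass divided by total = 74.13%.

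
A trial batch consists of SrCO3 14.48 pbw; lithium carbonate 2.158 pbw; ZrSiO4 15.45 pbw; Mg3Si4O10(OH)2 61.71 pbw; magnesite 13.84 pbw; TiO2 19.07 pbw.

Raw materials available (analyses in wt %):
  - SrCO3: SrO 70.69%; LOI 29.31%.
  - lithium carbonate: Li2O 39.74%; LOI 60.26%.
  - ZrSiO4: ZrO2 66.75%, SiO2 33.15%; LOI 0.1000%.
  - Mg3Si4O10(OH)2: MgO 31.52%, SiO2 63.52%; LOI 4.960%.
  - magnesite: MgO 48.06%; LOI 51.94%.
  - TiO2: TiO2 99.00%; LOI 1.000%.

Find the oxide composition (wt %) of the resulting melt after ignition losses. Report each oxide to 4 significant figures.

Glass mass = 110.7 pbw (batch 126.7 − LOI 16.00).
Composition: MgO 23.58%, SrO 9.246%, Li2O 0.7746%, TiO2 17.05%, ZrO2 9.315%, SiO2 40.03%

All internal work maintains full float precision through the solve. Values along the way are shown rounded to 4 significant digits between the steps. Every reported figure sees exactly one rounding — derived quantities are rebuilt starting from the weights on 110.7 pbw of glass in exact precision (LOI, glass mass, the totals, the yield, the six compositions), as written in the question or the answer.
Per-oxide mass from batch:
  MgO: 61.71·0.3152 + 13.84·0.4806 = 26.10 pbw
  SrO: 14.48·0.7069 = 10.24 pbw
  Li2O: 2.158·0.3974 = 0.8576 pbw
  TiO2: 19.07·0.9900 = 18.88 pbw
  ZrO2: 15.45·0.6675 = 10.31 pbw
  SiO2: 15.45·0.3315 + 61.71·0.6352 = 44.32 pbw
LOI: 14.48·0.2931 + 2.158·0.6026 + 15.45·0.001000 + 61.71·0.04960 + 13.84·0.5194 + 19.07·0.01000 = 16.00 pbw
Glass mass = batch − LOI = 126.7 − 16.00 = 110.7 pbw (the oxide masses sum to this)
percent by weight: oxide/glass ×100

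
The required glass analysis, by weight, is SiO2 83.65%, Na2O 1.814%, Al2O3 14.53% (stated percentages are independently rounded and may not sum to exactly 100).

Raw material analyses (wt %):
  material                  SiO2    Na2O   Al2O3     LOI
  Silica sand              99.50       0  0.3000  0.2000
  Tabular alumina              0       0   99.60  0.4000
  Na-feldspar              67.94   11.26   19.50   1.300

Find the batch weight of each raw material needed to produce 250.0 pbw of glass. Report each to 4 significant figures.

The intermediate values appear rounded to 4 significant digits on the page. All internal work keeps full float precision in every operation. Every reported figure receives exactly one rounding. All derived quantities (ignition loss, yield, glass mass, the totals, the three compositions) are carried at full precision using the weight values at 250.0 pbw of glass, as written in the problem or answer text.
The oxide mass targets at 250.0 pbw glass:
  SiO2: 83.65% × 250.0 = 209.1 pbw
  Na2O: 1.814% × 250.0 = 4.535 pbw
  Al2O3: 14.53% × 250.0 = 36.33 pbw
Checking each oxide sum from the weights as reported, at the basis given (target by target, the sums agree within answer rounding):
  SiO2: 182.7·0.9950 + 40.28·0.6794 = 209.2 pbw (target 209.1 pbw)
  Na2O: 40.28·0.1126 = 4.536 pbw (target 4.535 pbw)
  Al2O3: 182.7·0.003000 + 28.04·0.9960 + 40.28·0.1950 = 36.33 pbw (target 36.33 pbw)
Mass balance on the glass: net batch after ignition = 250.0 pbw (oxide target masses add up to 250.0 pbw; basis as stated: 250.0 pbw — rounding explains the deltas).
Summing the batch: Σ batch = 251.0 pbw; ignition loss, Σ(batch × LOI) = 1.001 pbw; the yield ratio, glass ÷ batch: 99.60%.

Batch per 250.0 pbw glass:
  Silica sand: 182.7 pbw
  Tabular alumina: 28.04 pbw
  Na-feldspar: 40.28 pbw
Total batch = 251.0 pbw; LOI loss = 1.001 pbw; yield = 99.60%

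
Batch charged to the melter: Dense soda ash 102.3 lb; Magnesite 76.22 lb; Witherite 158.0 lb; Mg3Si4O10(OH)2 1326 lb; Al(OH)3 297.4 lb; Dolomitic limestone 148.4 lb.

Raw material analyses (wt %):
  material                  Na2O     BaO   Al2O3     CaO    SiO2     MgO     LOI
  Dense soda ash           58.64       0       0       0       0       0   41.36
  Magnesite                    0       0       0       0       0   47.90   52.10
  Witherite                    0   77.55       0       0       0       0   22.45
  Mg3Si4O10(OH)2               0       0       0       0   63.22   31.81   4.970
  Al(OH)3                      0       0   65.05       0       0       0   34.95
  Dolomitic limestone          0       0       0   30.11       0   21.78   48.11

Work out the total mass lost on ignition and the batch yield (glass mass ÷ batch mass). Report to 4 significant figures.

In-progress results appear rounded to four significant figures within the worked lines — the working math holds full precision in every operation — exactly one rounding lands on each reported number — the derived quantities are computed at exact precision (the totals, yield, glass mass, the six compositions, ignition loss) from the batch weights for 1750 lb of glass, exactly as printed in the problem or the answer.
Each material's LOI contribution:
  Dense soda ash: 102.3 × 0.4136 = 42.31 lb
  Magnesite: 76.22 × 0.5210 = 39.71 lb
  Witherite: 158.0 × 0.2245 = 35.47 lb
  Mg3Si4O10(OH)2: 1326 × 0.04970 = 65.90 lb
  Al(OH)3: 297.4 × 0.3495 = 103.9 lb
  Dolomitic limestone: 148.4 × 0.4811 = 71.40 lb
Total LOI = 358.7 lb
Glass = batch − LOI = 2108 − 358.7 = 1750 lb

LOI loss = 358.7 lb; glass = 1750 lb; yield = 82.98%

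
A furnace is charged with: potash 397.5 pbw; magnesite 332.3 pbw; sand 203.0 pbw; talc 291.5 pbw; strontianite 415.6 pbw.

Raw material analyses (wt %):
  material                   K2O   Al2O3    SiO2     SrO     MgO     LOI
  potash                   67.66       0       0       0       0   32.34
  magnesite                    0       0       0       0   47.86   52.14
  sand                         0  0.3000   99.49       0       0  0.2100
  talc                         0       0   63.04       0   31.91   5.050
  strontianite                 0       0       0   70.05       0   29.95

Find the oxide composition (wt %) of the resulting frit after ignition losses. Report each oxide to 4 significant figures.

Glass mass = 1198 pbw (batch 1640 − LOI 441.4).
Composition: K2O 22.44%, Al2O3 0.05081%, SiO2 32.18%, SrO 24.29%, MgO 21.03%

Intermediates are shown rounded to four significant digits on the page; the working math maintains full float precision in all steps. A single rounding yields each reported figure. The derived quantities (totals, LOI, five oxide percentages, glass mass, yield) are rebuilt at full float precision from the batch weights for 1198 pbw of glass, as they appear in the problem or answer text.
What the batch supplies per oxide:
  K2O: 397.5·0.6766 = 268.9 pbw
  Al2O3: 203.0·0.003000 = 0.6090 pbw
  SiO2: 203.0·0.9949 + 291.5·0.6304 = 385.7 pbw
  SrO: 415.6·0.7005 = 291.1 pbw
  MgO: 332.3·0.4786 + 291.5·0.3191 = 252.1 pbw
LOI: 397.5·0.3234 + 332.3·0.5214 + 203.0·0.002100 + 291.5·0.05050 + 415.6·0.2995 = 441.4 pbw
Glass = total batch minus LOI = 1640 − 441.4 = 1198 pbw (matching Σ of the oxides)
each wt % is 100 × oxide ÷ glass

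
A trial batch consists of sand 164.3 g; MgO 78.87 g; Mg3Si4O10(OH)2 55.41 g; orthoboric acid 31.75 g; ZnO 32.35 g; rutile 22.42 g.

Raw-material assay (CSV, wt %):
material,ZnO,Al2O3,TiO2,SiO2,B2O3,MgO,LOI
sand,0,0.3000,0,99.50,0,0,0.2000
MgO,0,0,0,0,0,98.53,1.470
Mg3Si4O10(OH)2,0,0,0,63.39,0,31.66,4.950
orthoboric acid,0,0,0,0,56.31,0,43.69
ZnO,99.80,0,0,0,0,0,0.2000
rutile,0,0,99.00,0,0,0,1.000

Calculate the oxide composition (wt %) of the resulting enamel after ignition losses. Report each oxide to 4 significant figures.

Mid-chain values are printed, rounded to 4 significant digits, alongside each step. The whole derivation holds full float precision from start to finish — exactly one rounding goes into each reported result; the derived quantities are recomputed in exact precision (glass mass, the yield, ignition loss, totals, six oxide percentages) from the weighed amounts per 366.7 g of glass exactly as shown in question or answer.
Per-oxide mass from batch:
  ZnO: 32.35·0.9980 = 32.29 g
  Al2O3: 164.3·0.003000 = 0.4929 g
  TiO2: 22.42·0.9900 = 22.20 g
  SiO2: 164.3·0.9950 + 55.41·0.6339 = 198.6 g
  B2O3: 31.75·0.5631 = 17.88 g
  MgO: 78.87·0.9853 + 55.41·0.3166 = 95.25 g
LOI: 164.3·0.002000 + 78.87·0.01470 + 55.41·0.04950 + 31.75·0.4369 + 32.35·0.002000 + 22.42·0.01000 = 18.39 g
Glass mass = batch − LOI = 385.1 − 18.39 = 366.7 g (equal to the oxide-mass sum)
each wt % is 100 × oxide ÷ glass

Glass mass = 366.7 g (batch 385.1 − LOI 18.39).
Composition: ZnO 8.804%, Al2O3 0.1344%, TiO2 6.053%, SiO2 54.16%, B2O3 4.875%, MgO 25.98%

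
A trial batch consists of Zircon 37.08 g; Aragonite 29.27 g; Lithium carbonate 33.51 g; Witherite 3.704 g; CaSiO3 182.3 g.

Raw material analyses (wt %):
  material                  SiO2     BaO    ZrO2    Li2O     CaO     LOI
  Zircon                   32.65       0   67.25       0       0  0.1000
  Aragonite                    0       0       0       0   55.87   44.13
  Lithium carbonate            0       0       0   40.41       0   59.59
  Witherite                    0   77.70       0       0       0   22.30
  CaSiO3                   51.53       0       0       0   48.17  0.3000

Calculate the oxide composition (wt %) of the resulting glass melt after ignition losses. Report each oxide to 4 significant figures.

Each numeric step holds full precision from start to finish. The intermediate values are shown, rounded to 4 significant figures, as written. Every reported figure receives exactly one rounding — all derived quantities, which include glass mass, ignition loss, totals, the five compositions, yield, are computed at full precision, exactly as shown in the problem or the answer, starting from the weights at 251.6 g of glass.
Oxide masses out of the charge:
  SiO2: 37.08·0.3265 + 182.3·0.5153 = 106.0 g
  BaO: 3.704·0.7770 = 2.878 g
  ZrO2: 37.08·0.6725 = 24.94 g
  Li2O: 33.51·0.4041 = 13.54 g
  CaO: 29.27·0.5587 + 182.3·0.4817 = 104.2 g
LOI: 37.08·0.001000 + 29.27·0.4413 + 33.51·0.5959 + 3.704·0.2230 + 182.3·0.003000 = 34.30 g
Net of LOI, the glass mass = 285.9 − 34.30 = 251.6 g (consistent with Σ oxide mass)
wt % = oxide mass / glass mass × 100

Glass mass = 251.6 g (batch 285.9 − LOI 34.30).
Composition: SiO2 42.15%, BaO 1.144%, ZrO2 9.912%, Li2O 5.383%, CaO 41.41%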